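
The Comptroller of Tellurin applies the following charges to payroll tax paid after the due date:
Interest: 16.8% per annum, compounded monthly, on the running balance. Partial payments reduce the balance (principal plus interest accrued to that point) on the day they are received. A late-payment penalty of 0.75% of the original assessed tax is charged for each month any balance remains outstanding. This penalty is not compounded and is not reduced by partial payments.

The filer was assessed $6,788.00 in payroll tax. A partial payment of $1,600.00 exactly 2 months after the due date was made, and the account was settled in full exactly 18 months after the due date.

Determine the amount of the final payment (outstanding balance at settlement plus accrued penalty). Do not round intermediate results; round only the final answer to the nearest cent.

$7,635.94

Monthly rate = 16.8% ÷ 12 = 1.4%
Balance at month 2: $6,788.0000 × (1 + 0.014)^2 = $6,979.3944…
After $1,600.00 payment: $6,979.3944… − $1,600.00 = $5,379.3944…
Balance at month 18: $5,379.3944… × (1 + 0.014)^16 = $6,719.5574…
Penalty: 18 × 0.75% × $6,788.00 = $916.38
Final settlement = outstanding balance + penalty = $6,719.5574… + $916.38 = $7,635.94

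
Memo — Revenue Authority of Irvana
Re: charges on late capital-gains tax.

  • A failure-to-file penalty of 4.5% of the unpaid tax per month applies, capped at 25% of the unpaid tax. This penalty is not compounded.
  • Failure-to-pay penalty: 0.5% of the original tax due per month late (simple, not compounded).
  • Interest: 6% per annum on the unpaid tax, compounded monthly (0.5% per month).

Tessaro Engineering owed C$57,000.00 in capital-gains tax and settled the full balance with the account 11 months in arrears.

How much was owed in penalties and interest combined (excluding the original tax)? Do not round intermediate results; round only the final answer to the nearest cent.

C$20,599.56

Failure-to-file: 11 × 4.5% × C$57,000.00 = C$28,215.00, capped at 25% × C$57,000.00 = C$14,250.00
Failure-to-pay penalty = 0.5% × C$57,000.00 × 11 mo = C$3,135.00
Interest: C$57,000.00 × ((1 + 0.005)^11 − 1) = C$57,000.00 × 0.0563958… = C$3,214.5625…
Penalties + interest = C$17,385.0000 + C$3,214.5625… = C$20,599.56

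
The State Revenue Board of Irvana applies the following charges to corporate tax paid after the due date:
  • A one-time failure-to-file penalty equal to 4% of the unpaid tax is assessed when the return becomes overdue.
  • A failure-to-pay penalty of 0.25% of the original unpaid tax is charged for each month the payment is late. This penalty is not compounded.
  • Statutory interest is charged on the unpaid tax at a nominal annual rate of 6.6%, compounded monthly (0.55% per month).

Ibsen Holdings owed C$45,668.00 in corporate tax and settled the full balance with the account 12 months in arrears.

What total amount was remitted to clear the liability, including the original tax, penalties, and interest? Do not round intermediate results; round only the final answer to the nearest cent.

C$51,971.72

Failure-to-file penalty: 4% × C$45,668.00 = C$1,826.72
Failure-to-pay penalty: 12 × 0.25% × C$45,668.00 = C$1,370.04
Interest: C$45,668.00 × ((1 + 0.0055)^12 − 1) = C$45,668.00 × 0.0680336… = C$3,106.9566…
Total = C$45,668.00 + C$3,196.7600 + C$3,106.9566… = C$51,971.72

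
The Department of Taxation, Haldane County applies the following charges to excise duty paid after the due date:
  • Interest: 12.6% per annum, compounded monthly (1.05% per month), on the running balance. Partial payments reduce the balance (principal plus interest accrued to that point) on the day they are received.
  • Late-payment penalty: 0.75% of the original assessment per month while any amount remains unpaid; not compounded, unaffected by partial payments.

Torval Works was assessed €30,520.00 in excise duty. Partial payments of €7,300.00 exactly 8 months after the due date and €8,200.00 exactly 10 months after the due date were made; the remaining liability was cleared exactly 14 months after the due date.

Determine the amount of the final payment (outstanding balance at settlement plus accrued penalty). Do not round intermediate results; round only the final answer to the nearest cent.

€22,208.47

Balance at month 8: €30,520.0000 × (1 + 0.0105)^8 = €33,179.8999…
After €7,300.00 payment: €33,179.8999… − €7,300.00 = €25,879.8999…
Balance at month 10: €25,879.8999… × (1 + 0.0105)^2 = €26,426.2311…
After €8,200.00 payment: €26,426.2311… − €8,200.00 = €18,226.2311…
Balance at month 14: €18,226.2311… × (1 + 0.0105)^4 = €19,003.8741…
Penalty: 14 × 0.75% × €30,520.00 = €3,204.60
Final settlement = outstanding balance + penalty = €19,003.8741… + €3,204.60 = €22,208.47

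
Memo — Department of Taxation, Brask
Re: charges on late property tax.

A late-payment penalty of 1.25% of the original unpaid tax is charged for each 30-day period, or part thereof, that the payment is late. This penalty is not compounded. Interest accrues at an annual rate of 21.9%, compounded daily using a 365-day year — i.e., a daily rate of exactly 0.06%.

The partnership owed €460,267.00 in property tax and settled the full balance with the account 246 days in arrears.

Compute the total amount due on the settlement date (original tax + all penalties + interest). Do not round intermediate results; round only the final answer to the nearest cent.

Penalty periods: ⌈246/30⌉ = 9; penalty = 9 × 1.25% × €460,267.00 = €51,780.04…
Interest: €460,267.00 × ((1 + 0.0006)^246 − 1) = €460,267.00 × 0.15899788… = €73,181.4786…
Total = €460,267.00 + €51,780.0375 + €73,181.4786… = €585,228.52

€585,228.52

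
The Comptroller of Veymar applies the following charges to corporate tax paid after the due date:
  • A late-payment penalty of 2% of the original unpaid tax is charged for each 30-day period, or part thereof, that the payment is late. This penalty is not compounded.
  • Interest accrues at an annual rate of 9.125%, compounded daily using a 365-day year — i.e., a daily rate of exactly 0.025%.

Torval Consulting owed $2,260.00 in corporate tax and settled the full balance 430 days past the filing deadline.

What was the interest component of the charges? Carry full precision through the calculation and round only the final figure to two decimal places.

$256.46

Interest: $2,260.00 × ((1 + 0.00025)^430 − 1) = $2,260.00 × 0.11347590… = $256.4555…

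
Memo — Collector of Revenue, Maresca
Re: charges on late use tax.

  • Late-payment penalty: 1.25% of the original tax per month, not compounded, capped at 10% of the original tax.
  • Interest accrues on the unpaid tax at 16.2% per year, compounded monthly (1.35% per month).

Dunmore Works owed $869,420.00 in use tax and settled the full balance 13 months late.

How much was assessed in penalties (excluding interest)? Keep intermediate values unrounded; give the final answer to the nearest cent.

$86,942.00

Penalty (uncapped): 13 × 1.25% × $869,420.00 = $141,280.75; cap = 10% × $869,420.00 = $86,942.00 → penalty = $86,942.00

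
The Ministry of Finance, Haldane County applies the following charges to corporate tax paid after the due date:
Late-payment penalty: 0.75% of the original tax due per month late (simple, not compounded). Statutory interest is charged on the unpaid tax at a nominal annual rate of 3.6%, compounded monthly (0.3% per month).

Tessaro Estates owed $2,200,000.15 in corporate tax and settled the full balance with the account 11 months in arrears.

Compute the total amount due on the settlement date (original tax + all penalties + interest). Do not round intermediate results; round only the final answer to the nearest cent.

Late-payment penalty = 0.75% × $2,200,000.15 × 11 mo = $181,500.01…
Interest: $2,200,000.15 × ((1 + 0.003)^11 − 1) = $2,200,000.15 × 0.0334995… = $73,698.8651…
Total = $2,200,000.15 + $181,500.0124… + $73,698.8651… = $2,455,199.03

$2,455,199.03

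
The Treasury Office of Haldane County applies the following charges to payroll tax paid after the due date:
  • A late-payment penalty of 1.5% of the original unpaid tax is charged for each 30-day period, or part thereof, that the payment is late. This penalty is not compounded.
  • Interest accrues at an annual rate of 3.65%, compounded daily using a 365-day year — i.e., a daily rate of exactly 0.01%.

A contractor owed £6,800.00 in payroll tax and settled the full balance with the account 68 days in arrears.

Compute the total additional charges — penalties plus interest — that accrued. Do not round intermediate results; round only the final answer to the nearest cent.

Penalty periods: ⌈68/30⌉ = 3; penalty = 3 × 1.5% × £6,800.00 = £306.00
Interest: £6,800.00 × ((1 + 0.0001)^68 − 1) = £6,800.00 × 0.00682283… = £46.3952…
Penalties + interest = £306.0000 + £46.3952… = £352.40

£352.40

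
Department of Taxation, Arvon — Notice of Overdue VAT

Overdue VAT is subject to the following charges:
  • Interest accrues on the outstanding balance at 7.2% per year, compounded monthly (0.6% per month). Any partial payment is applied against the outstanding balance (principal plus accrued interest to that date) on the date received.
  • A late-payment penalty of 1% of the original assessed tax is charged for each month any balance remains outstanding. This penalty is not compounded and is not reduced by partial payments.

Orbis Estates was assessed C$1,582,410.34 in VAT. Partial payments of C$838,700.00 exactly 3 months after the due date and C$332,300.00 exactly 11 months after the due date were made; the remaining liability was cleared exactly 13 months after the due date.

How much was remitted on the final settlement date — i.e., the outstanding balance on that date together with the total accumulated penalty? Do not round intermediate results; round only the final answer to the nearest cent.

Balance at month 3: C$1,582,410.3400 × (1 + 0.006)^3 = C$1,611,064.9682…
After C$838,700.00 payment: C$1,611,064.9682… − C$838,700.00 = C$772,364.9682…
Balance at month 11: C$772,364.9682… × (1 + 0.006)^8 = C$810,226.4435…
After C$332,300.00 payment: C$810,226.4435… − C$332,300.00 = C$477,926.4435…
Balance at month 13: C$477,926.4435… × (1 + 0.006)^2 = C$483,678.7662…
Penalty: 13 × 1% × C$1,582,410.34 = C$205,713.34…
Final settlement = outstanding balance + penalty = C$483,678.7662… + C$205,713.34… = C$689,392.11

C$689,392.11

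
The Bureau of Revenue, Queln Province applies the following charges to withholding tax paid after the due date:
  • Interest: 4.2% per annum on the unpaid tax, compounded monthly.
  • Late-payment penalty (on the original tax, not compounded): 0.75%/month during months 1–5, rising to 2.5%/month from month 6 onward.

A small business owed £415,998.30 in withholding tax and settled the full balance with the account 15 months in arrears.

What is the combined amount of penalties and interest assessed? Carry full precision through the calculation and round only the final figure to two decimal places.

£141,982.70

Penalty, months 1–5: 5 × 0.75% × £415,998.30 = £15,599.94…
Penalty, months 6–15: 10 × 2.5% × £415,998.30 = £103,999.58…
Interest (4.2%/yr ÷ 12 = 0.35%/month): £415,998.30 × ((1 + 0.0035)^15 − 1) = £22,383.1898…
Penalties + interest = £119,599.5113… + £22,383.1898… = £141,982.70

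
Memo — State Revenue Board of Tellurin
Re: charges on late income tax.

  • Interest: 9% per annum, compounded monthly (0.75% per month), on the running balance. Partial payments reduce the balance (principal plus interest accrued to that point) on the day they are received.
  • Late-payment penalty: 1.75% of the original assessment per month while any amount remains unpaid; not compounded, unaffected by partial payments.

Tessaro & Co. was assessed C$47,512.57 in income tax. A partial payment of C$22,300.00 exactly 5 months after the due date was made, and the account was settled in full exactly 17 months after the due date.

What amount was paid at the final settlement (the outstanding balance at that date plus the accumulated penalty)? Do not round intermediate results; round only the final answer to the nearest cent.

Balance at month 5: C$47,512.5700 × (1 + 0.0075)^5 = C$49,321.2184…
After C$22,300.00 payment: C$49,321.2184… − C$22,300.00 = C$27,021.2184…
Balance at month 17: C$27,021.2184… × (1 + 0.0075)^12 = C$29,555.9951…
Penalty: 17 × 1.75% × C$47,512.57 = C$14,134.99…
Final settlement = outstanding balance + penalty = C$29,555.9951… + C$14,134.99… = C$43,690.98

C$43,690.98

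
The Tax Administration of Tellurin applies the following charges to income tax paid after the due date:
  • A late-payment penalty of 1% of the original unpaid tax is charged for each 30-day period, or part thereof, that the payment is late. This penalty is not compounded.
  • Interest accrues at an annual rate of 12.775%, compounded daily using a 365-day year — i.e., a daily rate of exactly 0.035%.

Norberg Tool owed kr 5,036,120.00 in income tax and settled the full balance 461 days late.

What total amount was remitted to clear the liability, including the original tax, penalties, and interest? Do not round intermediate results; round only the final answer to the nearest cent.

kr 6,723,537.52

Penalty periods: ⌈461/30⌉ = 16; penalty = 16 × 1% × kr 5,036,120.00 = kr 805,779.20
Interest: kr 5,036,120.00 × ((1 + 0.00035)^461 − 1) = kr 5,036,120.00 × 0.17506301… = kr 881,638.3179…
Total = kr 5,036,120.00 + kr 805,779.2000 + kr 881,638.3179… = kr 6,723,537.52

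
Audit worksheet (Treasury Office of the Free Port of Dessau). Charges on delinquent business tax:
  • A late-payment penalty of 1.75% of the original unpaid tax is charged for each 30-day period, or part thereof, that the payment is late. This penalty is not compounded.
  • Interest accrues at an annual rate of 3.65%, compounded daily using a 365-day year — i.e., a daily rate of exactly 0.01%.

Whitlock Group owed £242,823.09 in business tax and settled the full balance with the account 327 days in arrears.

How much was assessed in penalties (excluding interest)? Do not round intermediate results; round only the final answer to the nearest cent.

Penalty periods: ⌈327/30⌉ = 11; penalty = 11 × 1.75% × £242,823.09 = £46,743.44…

£46,743.44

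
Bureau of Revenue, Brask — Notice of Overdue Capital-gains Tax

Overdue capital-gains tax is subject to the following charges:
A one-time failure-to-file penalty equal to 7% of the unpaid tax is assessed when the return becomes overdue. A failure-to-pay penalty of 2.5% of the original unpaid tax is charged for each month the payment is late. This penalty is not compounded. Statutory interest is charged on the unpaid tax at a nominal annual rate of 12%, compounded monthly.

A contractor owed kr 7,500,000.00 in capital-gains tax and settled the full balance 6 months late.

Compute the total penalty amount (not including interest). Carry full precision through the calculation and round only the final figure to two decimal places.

kr 1,650,000.00

Failure-to-file penalty: 7% × kr 7,500,000.00 = kr 525,000.00
Failure-to-pay penalty: 6 × 2.5% × kr 7,500,000.00 = kr 1,125,000.00
Total penalty = kr 525,000.00 + kr 1,125,000.00 = kr 1,650,000.00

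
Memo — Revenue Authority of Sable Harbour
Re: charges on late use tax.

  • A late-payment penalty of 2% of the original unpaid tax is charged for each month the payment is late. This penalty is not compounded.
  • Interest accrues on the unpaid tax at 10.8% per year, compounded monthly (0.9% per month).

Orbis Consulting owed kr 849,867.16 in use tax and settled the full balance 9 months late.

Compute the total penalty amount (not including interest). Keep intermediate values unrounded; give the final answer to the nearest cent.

kr 152,976.09

Late-payment penalty: 9 × 2% × kr 849,867.16 = kr 152,976.09…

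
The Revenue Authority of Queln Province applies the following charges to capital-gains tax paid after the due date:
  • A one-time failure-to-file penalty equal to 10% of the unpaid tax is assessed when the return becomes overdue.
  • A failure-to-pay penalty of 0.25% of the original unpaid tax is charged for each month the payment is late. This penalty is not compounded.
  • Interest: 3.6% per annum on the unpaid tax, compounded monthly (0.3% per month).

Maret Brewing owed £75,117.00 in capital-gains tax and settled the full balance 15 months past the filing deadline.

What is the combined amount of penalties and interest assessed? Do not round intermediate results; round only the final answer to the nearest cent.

£13,780.77

Failure-to-file penalty: 10% × £75,117.00 = £7,511.70
Failure-to-pay penalty: 15 × 0.25% × £75,117.00 = £2,816.89…
Interest: £75,117.00 × ((1 + 0.003)^15 − 1) = £75,117.00 × 0.0459574… = £3,452.1817…
Penalties + interest = £10,328.5875 + £3,452.1817… = £13,780.77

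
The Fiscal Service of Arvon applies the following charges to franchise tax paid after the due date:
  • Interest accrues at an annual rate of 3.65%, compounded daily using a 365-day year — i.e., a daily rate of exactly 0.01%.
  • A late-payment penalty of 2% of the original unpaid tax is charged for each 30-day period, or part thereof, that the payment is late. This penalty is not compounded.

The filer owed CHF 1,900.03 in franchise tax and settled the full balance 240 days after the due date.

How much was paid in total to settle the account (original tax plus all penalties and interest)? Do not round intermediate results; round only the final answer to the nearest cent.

CHF 2,250.18

Penalty periods: ⌈240/30⌉ = 8; penalty = 8 × 2% × CHF 1,900.03 = CHF 304.00…
Interest: CHF 1,900.03 × ((1 + 0.0001)^240 − 1) = CHF 1,900.03 × 0.02428909… = CHF 46.1500…
Total = CHF 1,900.03 + CHF 304.0048 + CHF 46.1500… = CHF 2,250.18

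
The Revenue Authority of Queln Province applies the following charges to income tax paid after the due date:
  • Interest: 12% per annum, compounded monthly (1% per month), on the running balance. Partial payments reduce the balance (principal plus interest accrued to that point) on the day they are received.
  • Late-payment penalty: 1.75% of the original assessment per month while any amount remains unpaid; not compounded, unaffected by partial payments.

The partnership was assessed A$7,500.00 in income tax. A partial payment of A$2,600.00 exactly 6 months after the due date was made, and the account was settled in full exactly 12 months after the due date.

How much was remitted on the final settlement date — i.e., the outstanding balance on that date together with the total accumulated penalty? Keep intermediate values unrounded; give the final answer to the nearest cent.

A$7,266.24

Balance at month 6: A$7,500.0000 × (1 + 0.01)^6 = A$7,961.4011…
After A$2,600.00 payment: A$7,961.4011… − A$2,600.00 = A$5,361.4011…
Balance at month 12: A$5,361.4011… × (1 + 0.01)^6 = A$5,691.2353…
Penalty: 12 × 1.75% × A$7,500.00 = A$1,575.00
Final settlement = outstanding balance + penalty = A$5,691.2353… + A$1,575.00 = A$7,266.24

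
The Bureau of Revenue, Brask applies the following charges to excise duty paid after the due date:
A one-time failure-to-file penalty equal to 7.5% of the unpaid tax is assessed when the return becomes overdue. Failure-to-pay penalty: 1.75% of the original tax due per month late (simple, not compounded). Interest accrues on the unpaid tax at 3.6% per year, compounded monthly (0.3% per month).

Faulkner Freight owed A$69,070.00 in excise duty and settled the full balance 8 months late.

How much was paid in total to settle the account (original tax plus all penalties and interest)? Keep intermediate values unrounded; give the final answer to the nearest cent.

Failure-to-file penalty: 7.5% × A$69,070.00 = A$5,180.25
Failure-to-pay penalty: 8 × 1.75% × A$69,070.00 = A$9,669.80
Interest: A$69,070.00 × ((1 + 0.003)^8 − 1) = A$69,070.00 × 0.0242535… = A$1,675.1905…
Total = A$69,070.00 + A$14,850.0500 + A$1,675.1905… = A$85,595.24

A$85,595.24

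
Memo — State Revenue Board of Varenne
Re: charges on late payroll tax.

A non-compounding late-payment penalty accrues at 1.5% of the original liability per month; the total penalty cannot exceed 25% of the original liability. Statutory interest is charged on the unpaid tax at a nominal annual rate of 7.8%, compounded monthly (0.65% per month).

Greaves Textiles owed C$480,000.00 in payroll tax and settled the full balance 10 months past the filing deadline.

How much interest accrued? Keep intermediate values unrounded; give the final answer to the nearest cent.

Interest: C$480,000.00 × ((1 + 0.0065)^10 − 1) = C$480,000.00 × 0.0669346… = C$32,128.5997…

C$32,128.60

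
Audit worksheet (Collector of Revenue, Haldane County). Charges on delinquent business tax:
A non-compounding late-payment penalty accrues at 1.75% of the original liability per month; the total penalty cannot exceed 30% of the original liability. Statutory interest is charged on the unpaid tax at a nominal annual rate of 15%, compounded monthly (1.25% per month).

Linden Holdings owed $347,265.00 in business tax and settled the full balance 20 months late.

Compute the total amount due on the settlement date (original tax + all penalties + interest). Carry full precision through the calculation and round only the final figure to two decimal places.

$549,386.16

Penalty (uncapped): 20 × 1.75% × $347,265.00 = $121,542.75; cap = 30% × $347,265.00 = $104,179.50 → penalty = $104,179.50
Interest: $347,265.00 × ((1 + 0.0125)^20 − 1) = $347,265.00 × 0.2820372… = $97,941.6593…
Total = $347,265.00 + $104,179.5000 + $97,941.6593… = $549,386.16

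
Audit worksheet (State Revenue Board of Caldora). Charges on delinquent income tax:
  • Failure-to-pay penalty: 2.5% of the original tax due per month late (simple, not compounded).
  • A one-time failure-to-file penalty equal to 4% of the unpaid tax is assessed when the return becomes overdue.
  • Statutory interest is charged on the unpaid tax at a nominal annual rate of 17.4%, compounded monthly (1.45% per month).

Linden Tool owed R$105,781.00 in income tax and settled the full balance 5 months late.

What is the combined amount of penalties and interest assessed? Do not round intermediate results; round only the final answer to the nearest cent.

R$25,348.64

Failure-to-file penalty: 4% × R$105,781.00 = R$4,231.24
Failure-to-pay penalty: 5 × 2.5% × R$105,781.00 = R$13,222.63…
Interest: R$105,781.00 × ((1 + 0.0145)^5 − 1) = R$105,781.00 × 0.0746332… = R$7,894.7754…
Penalties + interest = R$17,453.8650 + R$7,894.7754… = R$25,348.64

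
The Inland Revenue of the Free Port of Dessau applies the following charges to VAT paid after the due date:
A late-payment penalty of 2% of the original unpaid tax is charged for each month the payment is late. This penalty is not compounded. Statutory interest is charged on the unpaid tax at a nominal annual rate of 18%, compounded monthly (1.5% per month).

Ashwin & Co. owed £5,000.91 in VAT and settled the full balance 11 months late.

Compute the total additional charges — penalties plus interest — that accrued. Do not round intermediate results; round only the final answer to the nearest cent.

£1,990.11

Late-payment penalty = 2% × £5,000.91 × 11 mo = £1,100.20…
Interest: £5,000.91 × ((1 + 0.015)^11 − 1) = £5,000.91 × 0.1779489… = £889.9066…
Penalties + interest = £1,100.2002 + £889.9066… = £1,990.11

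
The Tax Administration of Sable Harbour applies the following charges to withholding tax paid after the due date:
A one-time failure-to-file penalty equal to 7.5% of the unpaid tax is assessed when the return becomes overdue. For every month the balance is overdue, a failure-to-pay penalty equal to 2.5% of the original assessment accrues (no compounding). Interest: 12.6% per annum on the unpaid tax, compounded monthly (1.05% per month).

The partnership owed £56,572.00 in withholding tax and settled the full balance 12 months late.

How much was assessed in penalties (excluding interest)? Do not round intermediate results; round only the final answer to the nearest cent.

£21,214.50

Failure-to-file penalty: 7.5% × £56,572.00 = £4,242.90
Failure-to-pay penalty: 12 × 2.5% × £56,572.00 = £16,971.60
Total penalty = £4,242.90 + £16,971.60 = £21,214.50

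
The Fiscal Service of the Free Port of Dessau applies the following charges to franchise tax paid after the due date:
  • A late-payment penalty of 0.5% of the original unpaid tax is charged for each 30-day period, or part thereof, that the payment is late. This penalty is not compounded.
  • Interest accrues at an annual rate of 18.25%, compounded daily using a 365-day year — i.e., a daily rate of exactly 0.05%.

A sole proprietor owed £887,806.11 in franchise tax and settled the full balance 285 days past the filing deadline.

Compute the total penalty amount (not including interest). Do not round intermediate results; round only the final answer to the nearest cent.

Penalty periods: ⌈285/30⌉ = 10; penalty = 10 × 0.5% × £887,806.11 = £44,390.31…

£44,390.31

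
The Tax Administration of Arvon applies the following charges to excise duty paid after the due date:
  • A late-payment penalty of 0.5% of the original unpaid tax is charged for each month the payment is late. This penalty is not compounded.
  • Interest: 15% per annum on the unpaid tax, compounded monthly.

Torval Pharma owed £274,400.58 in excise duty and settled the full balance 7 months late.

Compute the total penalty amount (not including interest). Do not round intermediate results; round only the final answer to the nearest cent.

£9,604.02

Late-payment penalty: 7 × 0.5% × £274,400.58 = £9,604.02…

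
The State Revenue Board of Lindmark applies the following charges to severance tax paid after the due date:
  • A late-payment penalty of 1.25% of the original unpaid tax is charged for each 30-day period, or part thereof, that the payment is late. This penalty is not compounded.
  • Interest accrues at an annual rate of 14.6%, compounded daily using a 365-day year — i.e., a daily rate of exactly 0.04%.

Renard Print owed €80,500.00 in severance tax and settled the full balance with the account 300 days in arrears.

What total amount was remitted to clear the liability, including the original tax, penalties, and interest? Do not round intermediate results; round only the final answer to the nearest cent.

Penalty periods: ⌈300/30⌉ = 10; penalty = 10 × 1.25% × €80,500.00 = €10,062.50
Interest: €80,500.00 × ((1 + 0.0004)^300 − 1) = €80,500.00 × 0.12746980… = €10,261.3188…
Total = €80,500.00 + €10,062.5000 + €10,261.3188… = €100,823.82

€100,823.82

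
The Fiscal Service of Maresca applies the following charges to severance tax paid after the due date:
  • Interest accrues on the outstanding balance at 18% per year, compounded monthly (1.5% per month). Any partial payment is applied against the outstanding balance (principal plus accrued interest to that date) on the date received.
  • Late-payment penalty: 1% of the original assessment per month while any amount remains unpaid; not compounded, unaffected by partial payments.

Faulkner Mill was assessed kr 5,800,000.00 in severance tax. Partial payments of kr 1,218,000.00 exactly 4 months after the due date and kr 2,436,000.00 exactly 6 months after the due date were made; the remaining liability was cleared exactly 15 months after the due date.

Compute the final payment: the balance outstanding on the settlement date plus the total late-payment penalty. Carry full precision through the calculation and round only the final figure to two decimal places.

kr 3,901,306.20

Balance at month 4: kr 5,800,000.0000 × (1 + 0.015)^4 = kr 6,155,908.5936…
After kr 1,218,000.00 payment: kr 6,155,908.5936… − kr 1,218,000.00 = kr 4,937,908.5936…
Balance at month 6: kr 4,937,908.5936… × (1 + 0.015)^2 = kr 5,087,156.8809…
After kr 2,436,000.00 payment: kr 5,087,156.8809… − kr 2,436,000.00 = kr 2,651,156.8809…
Balance at month 15: kr 2,651,156.8809… × (1 + 0.015)^9 = kr 3,031,306.2008…
Penalty: 15 × 1% × kr 5,800,000.00 = kr 870,000.00
Final settlement = outstanding balance + penalty = kr 3,031,306.2008… + kr 870,000.00 = kr 3,901,306.20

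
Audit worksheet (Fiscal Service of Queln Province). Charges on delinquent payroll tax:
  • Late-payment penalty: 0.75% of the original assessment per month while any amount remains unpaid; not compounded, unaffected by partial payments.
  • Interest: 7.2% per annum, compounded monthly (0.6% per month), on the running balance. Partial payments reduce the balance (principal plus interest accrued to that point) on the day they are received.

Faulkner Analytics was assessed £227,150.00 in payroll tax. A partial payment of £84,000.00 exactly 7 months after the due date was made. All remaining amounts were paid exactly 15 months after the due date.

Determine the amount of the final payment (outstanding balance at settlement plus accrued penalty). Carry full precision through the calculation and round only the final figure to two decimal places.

£185,911.54

Balance at month 7: £227,150.0000 × (1 + 0.006)^7 = £236,863.7530…
After £84,000.00 payment: £236,863.7530… − £84,000.00 = £152,863.7530…
Balance at month 15: £152,863.7530… × (1 + 0.006)^8 = £160,357.1628…
Penalty: 15 × 0.75% × £227,150.00 = £25,554.38…
Final settlement = outstanding balance + penalty = £160,357.1628… + £25,554.38… = £185,911.54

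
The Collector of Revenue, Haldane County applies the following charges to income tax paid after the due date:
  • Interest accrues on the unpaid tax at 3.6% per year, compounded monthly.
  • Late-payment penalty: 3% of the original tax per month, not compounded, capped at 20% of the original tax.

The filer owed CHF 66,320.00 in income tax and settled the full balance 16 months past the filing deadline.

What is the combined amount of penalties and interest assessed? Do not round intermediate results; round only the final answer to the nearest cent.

Penalty (uncapped): 16 × 3% × CHF 66,320.00 = CHF 31,833.60; cap = 20% × CHF 66,320.00 = CHF 13,264.00 → penalty = CHF 13,264.00
Interest (3.6%/yr ÷ 12 = 0.3%/month): CHF 66,320.00 × ((1 + 0.003)^16 − 1) = CHF 3,255.9982…
Penalties + interest = CHF 13,264.0000 + CHF 3,255.9982… = CHF 16,520.00

CHF 16,520.00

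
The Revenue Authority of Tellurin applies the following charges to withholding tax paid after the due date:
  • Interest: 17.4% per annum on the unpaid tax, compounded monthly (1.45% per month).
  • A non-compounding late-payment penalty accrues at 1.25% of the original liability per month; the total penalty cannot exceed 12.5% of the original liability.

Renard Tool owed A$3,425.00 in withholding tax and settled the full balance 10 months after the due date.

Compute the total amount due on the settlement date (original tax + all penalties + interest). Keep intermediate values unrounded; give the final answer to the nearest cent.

A$4,383.44

Penalty (uncapped): 10 × 1.25% × A$3,425.00 = A$428.13…; cap = 12.5% × A$3,425.00 = A$428.13… → penalty = A$428.13…
Interest: A$3,425.00 × ((1 + 0.0145)^10 − 1) = A$3,425.00 × 0.1548365… = A$530.3151…
Total = A$3,425.00 + A$428.1250 + A$530.3151… = A$4,383.44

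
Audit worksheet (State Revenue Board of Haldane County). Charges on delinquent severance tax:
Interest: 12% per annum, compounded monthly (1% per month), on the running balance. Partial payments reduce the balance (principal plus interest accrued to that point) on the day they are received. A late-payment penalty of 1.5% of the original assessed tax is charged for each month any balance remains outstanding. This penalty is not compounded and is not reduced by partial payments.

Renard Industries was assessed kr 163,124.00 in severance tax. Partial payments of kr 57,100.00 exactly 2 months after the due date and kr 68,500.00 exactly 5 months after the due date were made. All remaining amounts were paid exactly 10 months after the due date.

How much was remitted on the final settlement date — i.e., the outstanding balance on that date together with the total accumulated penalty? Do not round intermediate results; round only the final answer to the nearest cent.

Balance at month 2: kr 163,124.0000 × (1 + 0.01)^2 = kr 166,402.7924
After kr 57,100.00 payment: kr 166,402.7924 − kr 57,100.00 = kr 109,302.7924
Balance at month 5: kr 109,302.7924 × (1 + 0.01)^3 = kr 112,614.7763…
After kr 68,500.00 payment: kr 112,614.7763… − kr 68,500.00 = kr 44,114.7763…
Balance at month 10: kr 44,114.7763… × (1 + 0.01)^5 = kr 46,365.0733…
Penalty: 10 × 1.5% × kr 163,124.00 = kr 24,468.60
Final settlement = outstanding balance + penalty = kr 46,365.0733… + kr 24,468.60 = kr 70,833.67

kr 70,833.67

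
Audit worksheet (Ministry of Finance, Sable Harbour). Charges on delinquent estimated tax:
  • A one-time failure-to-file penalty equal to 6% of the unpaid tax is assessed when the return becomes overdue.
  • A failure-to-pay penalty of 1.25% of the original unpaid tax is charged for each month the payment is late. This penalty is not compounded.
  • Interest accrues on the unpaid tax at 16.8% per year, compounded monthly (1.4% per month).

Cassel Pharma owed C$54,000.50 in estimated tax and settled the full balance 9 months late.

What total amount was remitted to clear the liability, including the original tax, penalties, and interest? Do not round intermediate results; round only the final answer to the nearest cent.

C$70,513.39

Failure-to-file penalty: 6% × C$54,000.50 = C$3,240.03
Failure-to-pay penalty: 9 × 1.25% × C$54,000.50 = C$6,075.06…
Interest: C$54,000.50 × ((1 + 0.014)^9 − 1) = C$54,000.50 × 0.1332914… = C$7,197.8025…
Total = C$54,000.50 + C$9,315.0863… + C$7,197.8025… = C$70,513.39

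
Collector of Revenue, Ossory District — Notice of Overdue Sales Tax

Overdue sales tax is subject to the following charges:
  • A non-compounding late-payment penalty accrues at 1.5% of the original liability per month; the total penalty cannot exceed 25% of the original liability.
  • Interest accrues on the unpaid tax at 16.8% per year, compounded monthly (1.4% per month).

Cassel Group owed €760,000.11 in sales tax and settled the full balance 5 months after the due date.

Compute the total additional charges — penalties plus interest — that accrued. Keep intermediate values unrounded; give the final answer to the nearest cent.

€111,710.62

Penalty: 5 × 1.5% × €760,000.11 = €57,000.01… (below the 25% cap of €190,000.03…)
Interest: €760,000.11 × ((1 + 0.014)^5 − 1) = €760,000.11 × 0.0719876… = €54,710.6087…
Penalties + interest = €57,000.0083… + €54,710.6087… = €111,710.62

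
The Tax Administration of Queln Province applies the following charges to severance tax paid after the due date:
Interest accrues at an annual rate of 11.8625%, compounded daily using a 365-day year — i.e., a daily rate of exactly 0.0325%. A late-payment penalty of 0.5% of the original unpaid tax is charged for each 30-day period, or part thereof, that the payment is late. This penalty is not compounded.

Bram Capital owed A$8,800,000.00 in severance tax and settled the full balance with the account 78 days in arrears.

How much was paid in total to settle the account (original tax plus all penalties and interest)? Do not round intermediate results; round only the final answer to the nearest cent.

Penalty periods: ⌈78/30⌉ = 3; penalty = 3 × 0.5% × A$8,800,000.00 = A$132,000.00
Interest: A$8,800,000.00 × ((1 + 0.000325)^78 − 1) = A$8,800,000.00 × 0.02566982… = A$225,894.4108…
Total = A$8,800,000.00 + A$132,000.0000 + A$225,894.4108… = A$9,157,894.41

A$9,157,894.41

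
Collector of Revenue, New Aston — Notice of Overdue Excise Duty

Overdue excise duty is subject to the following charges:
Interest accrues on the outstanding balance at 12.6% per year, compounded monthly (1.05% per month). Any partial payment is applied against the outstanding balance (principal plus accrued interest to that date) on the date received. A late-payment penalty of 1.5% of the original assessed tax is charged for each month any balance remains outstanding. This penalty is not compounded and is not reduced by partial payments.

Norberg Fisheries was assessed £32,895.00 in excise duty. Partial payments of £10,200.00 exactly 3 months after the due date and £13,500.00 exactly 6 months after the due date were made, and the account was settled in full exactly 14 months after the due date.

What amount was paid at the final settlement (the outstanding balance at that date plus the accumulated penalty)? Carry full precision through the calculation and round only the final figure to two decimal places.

Balance at month 3: £32,895.0000 × (1 + 0.0105)^3 = £33,942.1106…
After £10,200.00 payment: £33,942.1106… − £10,200.00 = £23,742.1106…
Balance at month 6: £23,742.1106… × (1 + 0.0105)^3 = £24,497.8673…
After £13,500.00 payment: £24,497.8673… − £13,500.00 = £10,997.8673…
Balance at month 14: £10,997.8673… × (1 + 0.0105)^8 = £11,956.3609…
Penalty: 14 × 1.5% × £32,895.00 = £6,907.95
Final settlement = outstanding balance + penalty = £11,956.3609… + £6,907.95 = £18,864.31

£18,864.31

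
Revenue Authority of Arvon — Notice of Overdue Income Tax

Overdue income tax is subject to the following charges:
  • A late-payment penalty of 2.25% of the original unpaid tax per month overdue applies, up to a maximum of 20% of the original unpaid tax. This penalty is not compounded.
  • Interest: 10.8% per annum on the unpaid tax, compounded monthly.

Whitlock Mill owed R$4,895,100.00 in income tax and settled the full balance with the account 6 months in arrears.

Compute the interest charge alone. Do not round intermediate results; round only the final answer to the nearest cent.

R$270,354.80

Interest (10.8%/yr ÷ 12 = 0.9%/month): R$4,895,100.00 × ((1 + 0.009)^6 − 1) = R$270,354.8005…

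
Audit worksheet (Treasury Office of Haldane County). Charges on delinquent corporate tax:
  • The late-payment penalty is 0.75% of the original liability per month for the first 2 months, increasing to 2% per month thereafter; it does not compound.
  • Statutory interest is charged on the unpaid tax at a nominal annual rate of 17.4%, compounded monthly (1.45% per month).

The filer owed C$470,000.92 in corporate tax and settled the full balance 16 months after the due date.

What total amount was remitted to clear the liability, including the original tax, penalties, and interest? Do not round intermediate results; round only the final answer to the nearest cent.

C$730,391.09

Penalty, months 1–2: 2 × 0.75% × C$470,000.92 = C$7,050.01…
Penalty, months 3–16: 14 × 2% × C$470,000.92 = C$131,600.26…
Interest: C$470,000.92 × ((1 + 0.0145)^16 − 1) = C$470,000.92 × 0.2590206… = C$121,739.9010…
Total = C$470,000.92 + C$138,650.2714 + C$121,739.9010… = C$730,391.09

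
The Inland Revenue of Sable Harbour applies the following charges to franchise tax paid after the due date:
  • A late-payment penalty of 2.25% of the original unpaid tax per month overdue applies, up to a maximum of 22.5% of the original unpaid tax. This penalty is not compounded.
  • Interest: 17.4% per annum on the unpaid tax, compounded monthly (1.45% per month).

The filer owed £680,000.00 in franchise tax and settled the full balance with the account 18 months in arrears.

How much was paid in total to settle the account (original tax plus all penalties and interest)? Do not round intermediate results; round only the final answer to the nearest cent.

£1,034,141.87

Penalty (uncapped): 18 × 2.25% × £680,000.00 = £275,400.00; cap = 22.5% × £680,000.00 = £153,000.00 → penalty = £153,000.00
Interest: £680,000.00 × ((1 + 0.0145)^18 − 1) = £680,000.00 × 0.2957969… = £201,141.8677…
Total = £680,000.00 + £153,000.0000 + £201,141.8677… = £1,034,141.87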